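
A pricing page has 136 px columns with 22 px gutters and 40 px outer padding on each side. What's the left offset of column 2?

Column 2 starts at margin + 1·(column + gutter) = 40 + 1·158 = 198 px.

198 px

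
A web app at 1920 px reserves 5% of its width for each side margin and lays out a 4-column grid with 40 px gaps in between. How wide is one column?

1920 × (1 − 2·5%) = 1920 × 90% = 1728 px for the columns.
4 columns + 3 gaps: 4c + 3·40 = 1728.
4c = 1728 − 120 = 1608, so c = 402 px.

402 px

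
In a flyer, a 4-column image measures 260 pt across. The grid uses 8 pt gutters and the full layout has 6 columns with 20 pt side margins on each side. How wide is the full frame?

434 pt

260 − 3·8 = 236; ÷4 gives c = 59 pt.
Total width: 2·20 + 6·59 + 5·8 = 434 pt.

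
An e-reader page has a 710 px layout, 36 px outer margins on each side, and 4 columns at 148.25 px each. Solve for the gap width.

15 px

Content width = 710 − 2·36 = 638 px.
Columns use 593 px, leaving 45 px across 3 gaps = 15 px each.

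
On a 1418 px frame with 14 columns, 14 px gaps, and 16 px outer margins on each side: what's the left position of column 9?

816 px

Inside the margins: 1418 − 32 = 1386 px.
14c + 13·14 = 1386 → 14c = 1204 → c = 86 px.
Each column+gutter stride is 100 px; 8 of them past the 16 px margin is 16 + 800 = 816 px.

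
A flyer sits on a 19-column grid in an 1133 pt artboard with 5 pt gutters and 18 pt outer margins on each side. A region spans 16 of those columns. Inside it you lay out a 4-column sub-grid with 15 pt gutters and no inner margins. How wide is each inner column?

219.5 pt

Inside the margins: 1133 − 36 = 1097 pt.
19 columns + 18 gutters: 19c + 18·5 = 1097.
19c = 1097 − 90 = 1007, so c = 53 pt.
16 columns plus 15 gutters: 848 + 75 = 923 pt.
923 − 3·15 = 878; ÷4 gives d = 219.5 pt.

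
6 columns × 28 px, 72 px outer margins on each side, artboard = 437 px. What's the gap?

Take off 144 px of margins, leaving 293 px.
Columns use 168 px, leaving 125 px across 5 gaps = 25 px each.

25 px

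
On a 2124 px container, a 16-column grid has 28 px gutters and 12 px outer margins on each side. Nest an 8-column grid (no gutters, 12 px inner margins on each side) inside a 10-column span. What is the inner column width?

159.75 px

Outer content = 2124 − 2·12 = 2100 px.
16c + 15·28 = 2100 → 16c = 1680 → c = 105 px.
Span of 10: 10·105 + 9·28 = 1050 + 252 = 1302 px.
Inner content = 1302 − 2·12 = 1278 px.
1278 / 8 = 159.75 px per column.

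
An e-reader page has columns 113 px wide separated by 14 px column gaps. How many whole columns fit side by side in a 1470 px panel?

11 columns

k columns need k·113 + (k−1)·14 = k·127 − 14.
k·127 − 14 ≤ 1470 → k ≤ 1484 / 127 ≈ 11.69, so k = 11.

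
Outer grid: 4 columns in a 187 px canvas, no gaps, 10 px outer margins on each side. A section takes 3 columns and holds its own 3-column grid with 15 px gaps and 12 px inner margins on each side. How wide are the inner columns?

23.75 px

Outer content = 187 − 2·10 = 167 px.
167 / 4 = 41.75 px per column.
With no gaps, 3 columns span 3·41.75 = 125.25 px.
Inner content = 125.25 − 2·12 = 101.25 px.
Subtracting 2 gaps of 15 leaves 71.25 for 3 columns, so d = 23.75 px.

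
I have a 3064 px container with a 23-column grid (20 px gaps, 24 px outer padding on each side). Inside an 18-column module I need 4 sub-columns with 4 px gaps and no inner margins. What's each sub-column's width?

Take off 48 px of margins, leaving 3016 px.
23 columns + 22 gaps: 23c + 22·20 = 3016.
23c = 3016 − 440 = 2576, so c = 112 px.
Span of 18: 18·112 + 17·20 = 2016 + 340 = 2356 px.
4d + 3·4 = 2356 → 4d = 2344 → d = 586 px.

586 px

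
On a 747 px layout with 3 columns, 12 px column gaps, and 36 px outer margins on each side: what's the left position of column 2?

Inside the margins: 747 − 72 = 675 px.
3 columns + 2 column gaps: 3c + 2·12 = 675.
3c = 675 − 24 = 651, so c = 217 px.
Before column 2: the margin + 1 column + 1 column gap.
Offset = 36 + 1·(217 + 12) = 36 + 229 = 265 px.

265 px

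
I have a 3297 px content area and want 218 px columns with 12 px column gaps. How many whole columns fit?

14 columns: 14·218 + 13·12 = 3208 px ≤ 3297.
15 columns: 3438 px > 3297. So 14.

14 columns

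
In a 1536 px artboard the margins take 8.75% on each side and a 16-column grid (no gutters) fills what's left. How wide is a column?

79.2 px

Margins: 8.75% × 1536 = 134.4 px each, so content = 1536 − 268.8 = 1267.2 px.
1267.2 / 16 = 79.2 px per column.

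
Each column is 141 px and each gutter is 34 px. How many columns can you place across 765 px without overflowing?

4 columns

k columns need k·141 + (k−1)·34 = k·175 − 34.
k·175 − 34 ≤ 765 → k ≤ 799 / 175 ≈ 4.57, so k = 4.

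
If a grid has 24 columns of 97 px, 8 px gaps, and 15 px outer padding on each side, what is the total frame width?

2542 px

Adding margins, columns and gutters: 30 + 2328 + 184 = 2542 px.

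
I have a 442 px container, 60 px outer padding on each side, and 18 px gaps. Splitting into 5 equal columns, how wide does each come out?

Take off 120 px of margins, leaving 322 px.
322 − 4·18 = 250; ÷5 gives c = 50 px.

50 px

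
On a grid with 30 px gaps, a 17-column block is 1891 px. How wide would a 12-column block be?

1326 px

Subtracting 16 gaps of 30 leaves 1411 for 17 columns, so c = 83 px.
Span of 12: 12·83 + 11·30 = 996 + 330 = 1326 px.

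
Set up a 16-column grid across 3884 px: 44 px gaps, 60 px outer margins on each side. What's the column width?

Inside the margins: 3884 − 120 = 3764 px.
16c + 15·44 = 3764 → 16c = 3104 → c = 194 px.

194 px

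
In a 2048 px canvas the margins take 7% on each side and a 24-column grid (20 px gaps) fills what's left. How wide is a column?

Margins: 7% × 2048 = 143.36 px each, so content = 2048 − 286.72 = 1761.28 px.
1761.28 − 23·20 = 1301.28; ÷24 gives c = 54.22 px.

54.22 px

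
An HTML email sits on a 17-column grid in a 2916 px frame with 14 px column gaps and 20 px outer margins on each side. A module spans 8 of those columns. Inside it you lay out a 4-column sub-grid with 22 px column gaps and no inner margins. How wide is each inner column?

Take off 40 px of margins, leaving 2876 px.
17 columns + 16 column gaps: 17c + 16·14 = 2876.
17c = 2876 − 224 = 2652, so c = 156 px.
Span of 8: 8·156 + 7·14 = 1248 + 98 = 1346 px.
4d + 3·22 = 1346 → 4d = 1280 → d = 320 px.

320 px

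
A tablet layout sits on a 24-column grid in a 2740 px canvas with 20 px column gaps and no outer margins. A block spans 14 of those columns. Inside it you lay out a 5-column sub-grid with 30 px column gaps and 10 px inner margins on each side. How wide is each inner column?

24 columns + 23 column gaps: 24c + 23·20 = 2740.
24c = 2740 − 460 = 2280, so c = 95 px.
14 columns plus 13 column gaps: 1330 + 260 = 1590 px.
Inner content = 1590 − 2·10 = 1570 px.
5 columns + 4 column gaps: 5d + 4·30 = 1570.
5d = 1570 − 120 = 1450, so d = 290 px.

290 px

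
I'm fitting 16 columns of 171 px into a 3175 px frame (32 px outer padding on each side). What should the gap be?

25 px

Inside the margins: 3175 − 64 = 3111 px.
16·171 + 15g = 3111 → 15g = 375 → g = 25 px.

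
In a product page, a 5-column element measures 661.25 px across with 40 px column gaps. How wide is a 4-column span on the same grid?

521 px

5 columns + 4 column gaps: 5c + 4·40 = 661.25.
5c = 661.25 − 160 = 501.25, so c = 100.25 px.
4-column span = 4·100.25 + 3·40 = 521 px.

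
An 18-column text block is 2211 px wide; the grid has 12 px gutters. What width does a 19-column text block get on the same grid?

2334.5 px

18c + 17·12 = 2211 → 18c = 2007 → c = 111.5 px.
Span of 19: 19·111.5 + 18·12 = 2118.5 + 216 = 2334.5 px.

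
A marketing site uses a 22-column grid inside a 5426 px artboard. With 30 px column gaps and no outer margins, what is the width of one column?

22 columns + 21 column gaps: 22c + 21·30 = 5426.
22c = 5426 − 630 = 4796, so c = 218 px.

218 px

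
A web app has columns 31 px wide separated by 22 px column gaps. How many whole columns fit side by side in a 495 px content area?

9 columns

9 columns: 9·31 + 8·22 = 455 px ≤ 495.
10 columns: 508 px > 495. So 9.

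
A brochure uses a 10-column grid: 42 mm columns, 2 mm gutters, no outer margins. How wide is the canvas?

Summing: 420 + 18 = 438 mm.

438 mm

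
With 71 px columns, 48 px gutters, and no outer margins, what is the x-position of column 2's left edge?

Each column+gutter stride is 119 px; with no margin, 1 of them is 119 px.

119 px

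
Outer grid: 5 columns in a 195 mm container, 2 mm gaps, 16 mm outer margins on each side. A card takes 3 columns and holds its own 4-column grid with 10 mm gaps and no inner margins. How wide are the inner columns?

Take off 32 mm of margins, leaving 163 mm.
5c + 4·2 = 163 → 5c = 155 → c = 31 mm.
Span of 3: 3·31 + 2·2 = 93 + 4 = 97 mm.
Subtracting 3 gaps of 10 leaves 67 for 4 columns, so d = 16.75 mm.

16.75 mm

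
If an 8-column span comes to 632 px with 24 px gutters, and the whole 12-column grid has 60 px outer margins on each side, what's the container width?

8c + 7·24 = 632 → 8c = 464 → c = 58 px.
Adding margins, columns and gutters: 120 + 696 + 264 = 1080 px.

1080 px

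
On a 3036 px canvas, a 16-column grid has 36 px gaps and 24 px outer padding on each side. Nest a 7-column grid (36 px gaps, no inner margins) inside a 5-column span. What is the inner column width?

Outer content = 3036 − 2·24 = 2988 px.
16 columns + 15 gaps: 16c + 15·36 = 2988.
16c = 2988 − 540 = 2448, so c = 153 px.
5 columns plus 4 gaps: 765 + 144 = 909 px.
909 − 6·36 = 693; ÷7 gives d = 99 px.

99 px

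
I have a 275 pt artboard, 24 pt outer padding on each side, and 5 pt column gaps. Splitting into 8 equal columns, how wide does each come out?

Subtract both margins: 275 − 2·24 = 227 pt.
8c + 7·5 = 227 → 8c = 192 → c = 24 pt.

24 pt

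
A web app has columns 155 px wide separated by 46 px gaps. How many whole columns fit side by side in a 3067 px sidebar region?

k columns need k·155 + (k−1)·46 = k·201 − 46.
k·201 − 46 ≤ 3067 → k ≤ 3113 / 201 ≈ 15.49, so k = 15.

15 columns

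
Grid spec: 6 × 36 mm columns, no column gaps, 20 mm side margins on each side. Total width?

Total width: 2·20 + 6·36 = 256 mm.

256 mm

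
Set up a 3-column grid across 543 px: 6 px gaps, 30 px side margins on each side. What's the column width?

Inside the margins: 543 − 60 = 483 px.
Subtracting 2 gaps of 6 leaves 471 for 3 columns, so c = 157 px.

157 px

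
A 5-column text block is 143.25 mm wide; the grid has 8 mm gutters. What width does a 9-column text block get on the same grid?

264.25 mm

5 columns + 4 gutters: 5c + 4·8 = 143.25.
5c = 143.25 − 32 = 111.25, so c = 22.25 mm.
Span of 9: 9·22.25 + 8·8 = 200.25 + 64 = 264.25 mm.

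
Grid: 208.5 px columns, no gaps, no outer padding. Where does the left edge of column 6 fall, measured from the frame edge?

1042.5 px

Each column+gutter stride is 208.5 px; with no margin, 5 of them is 1042.5 px.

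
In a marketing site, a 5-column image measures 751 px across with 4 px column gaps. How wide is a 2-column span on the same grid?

Subtracting 4 column gaps of 4 leaves 735 for 5 columns, so c = 147 px.
2-column span = 2·147 + 1·4 = 298 px.

298 px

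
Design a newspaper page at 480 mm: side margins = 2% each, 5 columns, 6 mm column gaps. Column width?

Each margin = 2% of 480 = 9.6 mm; content = 480 − 2·9.6 = 460.8 mm.
Subtracting 4 column gaps of 6 leaves 436.8 for 5 columns, so c = 87.36 mm.

87.36 mm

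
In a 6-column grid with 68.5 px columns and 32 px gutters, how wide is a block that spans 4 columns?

4-column span = 4·68.5 + 3·32 = 370 px.

370 px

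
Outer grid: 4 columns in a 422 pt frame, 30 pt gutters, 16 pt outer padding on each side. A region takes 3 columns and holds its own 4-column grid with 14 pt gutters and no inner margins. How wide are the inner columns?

Subtract both margins: 422 − 2·16 = 390 pt.
4c + 3·30 = 390 → 4c = 300 → c = 75 pt.
Span of 3: 3·75 + 2·30 = 225 + 60 = 285 pt.
285 − 3·14 = 243; ÷4 gives d = 60.75 pt.

60.75 pt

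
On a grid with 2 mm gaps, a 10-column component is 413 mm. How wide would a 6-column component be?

247 mm

10c + 9·2 = 413 → 10c = 395 → c = 39.5 mm.
6-column span = 6·39.5 + 5·2 = 247 mm.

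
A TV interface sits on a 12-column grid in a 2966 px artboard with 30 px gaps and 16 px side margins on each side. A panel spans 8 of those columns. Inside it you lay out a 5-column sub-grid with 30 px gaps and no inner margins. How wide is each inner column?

Take off 32 px of margins, leaving 2934 px.
2934 − 11·30 = 2604; ÷12 gives c = 217 px.
8-column span = 8·217 + 7·30 = 1946 px.
5 columns + 4 gaps: 5d + 4·30 = 1946.
5d = 1946 − 120 = 1826, so d = 365.2 px.

365.2 px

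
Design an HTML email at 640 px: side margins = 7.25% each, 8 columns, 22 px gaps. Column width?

640 × (1 − 2·7.25%) = 640 × 85.5% = 547.2 px for the columns.
8c + 7·22 = 547.2 → 8c = 393.2 → c = 49.15 px.

49.15 px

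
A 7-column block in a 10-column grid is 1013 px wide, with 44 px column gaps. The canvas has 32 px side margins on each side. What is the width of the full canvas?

1530 px

7c + 6·44 = 1013 → 7c = 749 → c = 107 px.
Adding margins, columns and gutters: 64 + 1070 + 396 = 1530 px.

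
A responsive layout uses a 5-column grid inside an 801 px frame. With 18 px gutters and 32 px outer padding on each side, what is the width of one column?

133 px

Inside the margins: 801 − 64 = 737 px.
5c + 4·18 = 737 → 5c = 665 → c = 133 px.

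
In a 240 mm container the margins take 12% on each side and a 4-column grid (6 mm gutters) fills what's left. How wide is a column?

41.1 mm

240 × (1 − 2·12%) = 240 × 76% = 182.4 mm for the columns.
4c + 3·6 = 182.4 → 4c = 164.4 → c = 41.1 mm.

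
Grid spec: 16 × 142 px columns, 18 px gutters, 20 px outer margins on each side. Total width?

2582 px

Total width: 2·20 + 16·142 + 15·18 = 2582 px.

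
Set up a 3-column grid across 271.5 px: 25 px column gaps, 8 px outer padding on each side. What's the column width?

Inside the margins: 271.5 − 16 = 255.5 px.
255.5 − 2·25 = 205.5; ÷3 gives c = 68.5 px.

68.5 px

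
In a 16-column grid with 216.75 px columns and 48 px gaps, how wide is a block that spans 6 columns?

1540.5 px

Span of 6: 6·216.75 + 5·48 = 1300.5 + 240 = 1540.5 px.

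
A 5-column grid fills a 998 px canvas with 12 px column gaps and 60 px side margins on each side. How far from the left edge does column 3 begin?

416 px

Content = 998 − 2·60 = 878 px.
Subtracting 4 column gaps of 12 leaves 830 for 5 columns, so c = 166 px.
Before column 3: the margin + 2 columns + 2 column gaps.
Offset = 60 + 2·(166 + 12) = 60 + 356 = 416 px.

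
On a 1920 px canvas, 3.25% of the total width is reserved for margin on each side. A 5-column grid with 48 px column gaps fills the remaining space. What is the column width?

Margins: 3.25% × 1920 = 62.4 px each, so content = 1920 − 124.8 = 1795.2 px.
5 columns + 4 column gaps: 5c + 4·48 = 1795.2.
5c = 1795.2 − 192 = 1603.2, so c = 320.64 px.

320.64 px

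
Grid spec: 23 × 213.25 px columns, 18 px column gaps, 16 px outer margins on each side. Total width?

5332.75 px

Total width: 2·16 + 23·213.25 + 22·18 = 5332.75 px.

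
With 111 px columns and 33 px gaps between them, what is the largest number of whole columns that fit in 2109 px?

14 columns

Each extra column adds 111 + 33 = 144 px.
(2109 + 33) / 144 = 14.88, so 14 columns fit.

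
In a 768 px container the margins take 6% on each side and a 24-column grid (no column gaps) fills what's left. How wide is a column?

768 × (1 − 2·6%) = 768 × 88% = 675.84 px for the columns.
With no column gaps, each column is 675.84/24 = 28.16 px.

28.16 px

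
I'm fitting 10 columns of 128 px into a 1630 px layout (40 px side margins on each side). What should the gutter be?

Subtract both margins: 1630 − 2·40 = 1550 px.
Columns use 1280 px, leaving 270 px across 9 gutters = 30 px each.

30 px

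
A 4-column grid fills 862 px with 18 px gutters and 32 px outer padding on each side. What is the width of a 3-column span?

594 px

Content width = 862 − 2·32 = 798 px.
Subtracting 3 gutters of 18 leaves 744 for 4 columns, so c = 186 px.
3 columns plus 2 gutters: 558 + 36 = 594 px.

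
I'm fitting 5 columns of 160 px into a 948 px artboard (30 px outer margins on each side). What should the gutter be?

Subtract both margins: 948 − 2·30 = 888 px.
Columns use 800 px, leaving 88 px across 4 gutters = 22 px each.

22 px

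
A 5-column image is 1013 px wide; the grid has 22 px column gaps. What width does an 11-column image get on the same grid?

5 columns + 4 column gaps: 5c + 4·22 = 1013.
5c = 1013 − 88 = 925, so c = 185 px.
11 columns plus 10 column gaps: 2035 + 220 = 2255 px.

2255 px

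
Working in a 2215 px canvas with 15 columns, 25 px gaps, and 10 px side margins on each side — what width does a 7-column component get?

Inside the margins: 2215 − 20 = 2195 px.
15 columns + 14 gaps: 15c + 14·25 = 2195.
15c = 2195 − 350 = 1845, so c = 123 px.
7-column span = 7·123 + 6·25 = 1011 px.

1011 px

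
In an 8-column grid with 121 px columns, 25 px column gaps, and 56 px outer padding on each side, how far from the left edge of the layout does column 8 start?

1078 px

Each column+gutter stride is 146 px; 7 of them past the 56 px margin is 56 + 1022 = 1078 px.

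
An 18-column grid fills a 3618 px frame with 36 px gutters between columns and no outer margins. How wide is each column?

18 columns + 17 gutters: 18c + 17·36 = 3618.
18c = 3618 − 612 = 3006, so c = 167 px.

167 px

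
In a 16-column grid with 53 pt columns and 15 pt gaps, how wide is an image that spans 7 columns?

7 columns plus 6 gaps: 371 + 90 = 461 pt.

461 pt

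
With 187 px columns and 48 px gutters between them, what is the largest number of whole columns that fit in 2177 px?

k columns need k·187 + (k−1)·48 = k·235 − 48.
k·235 − 48 ≤ 2177 → k ≤ 2225 / 235 ≈ 9.47, so k = 9.

9 columns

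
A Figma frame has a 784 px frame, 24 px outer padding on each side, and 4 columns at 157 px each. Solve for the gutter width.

Subtract both margins: 784 − 2·24 = 736 px.
4·157 + 3g = 736 → 3g = 108 → g = 36 px.

36 px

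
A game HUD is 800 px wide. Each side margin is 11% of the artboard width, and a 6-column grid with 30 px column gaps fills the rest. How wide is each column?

79 px

Each margin = 11% of 800 = 88 px; content = 800 − 2·88 = 624 px.
6c + 5·30 = 624 → 6c = 474 → c = 79 px.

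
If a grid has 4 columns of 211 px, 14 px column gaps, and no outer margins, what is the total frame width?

Summing: 844 + 42 = 886 px.

886 px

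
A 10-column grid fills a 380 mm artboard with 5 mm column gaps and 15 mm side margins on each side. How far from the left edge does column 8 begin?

263.5 mm

Inside the margins: 380 − 30 = 350 mm.
Subtracting 9 column gaps of 5 leaves 305 for 10 columns, so c = 30.5 mm.
Before column 8: the margin + 7 columns + 7 column gaps.
Offset = 15 + 7·(30.5 + 5) = 15 + 248.5 = 263.5 mm.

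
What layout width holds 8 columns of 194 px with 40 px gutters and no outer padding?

Layout = 8·194 + 7·40 = 1552 + 280 = 1832 px.

1832 px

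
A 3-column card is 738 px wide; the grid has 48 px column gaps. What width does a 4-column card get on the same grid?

Subtracting 2 column gaps of 48 leaves 642 for 3 columns, so c = 214 px.
Span of 4: 4·214 + 3·48 = 856 + 144 = 1000 px.

1000 px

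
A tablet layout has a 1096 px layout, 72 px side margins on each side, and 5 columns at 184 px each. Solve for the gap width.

Inside the margins: 1096 − 144 = 952 px.
5 columns take 5·184 = 920 px; remaining 32 splits into 4 gaps.
g = 32 / 4 = 8 px.

8 px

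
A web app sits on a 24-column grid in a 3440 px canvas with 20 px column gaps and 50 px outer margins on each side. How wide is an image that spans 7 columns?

960 px

Content width = 3440 − 2·50 = 3340 px.
3340 − 23·20 = 2880; ÷24 gives c = 120 px.
7-column span = 7·120 + 6·20 = 960 px.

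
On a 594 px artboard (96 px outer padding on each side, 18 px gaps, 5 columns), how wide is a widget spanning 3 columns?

Subtract both margins: 594 − 2·96 = 402 px.
5c + 4·18 = 402 → 5c = 330 → c = 66 px.
Span of 3: 3·66 + 2·18 = 198 + 36 = 234 px.

234 px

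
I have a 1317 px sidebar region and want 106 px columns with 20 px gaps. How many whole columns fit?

10 columns: 10·106 + 9·20 = 1240 px ≤ 1317.
11 columns: 1366 px > 1317. So 10.

10 columns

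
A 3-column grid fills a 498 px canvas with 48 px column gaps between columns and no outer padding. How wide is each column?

134 px

3c + 2·48 = 498 → 3c = 402 → c = 134 px.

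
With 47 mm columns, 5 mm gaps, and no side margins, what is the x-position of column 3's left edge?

No margin, so column 3 starts at 2·(column + gutter) = 2·52 = 104 mm.

104 mm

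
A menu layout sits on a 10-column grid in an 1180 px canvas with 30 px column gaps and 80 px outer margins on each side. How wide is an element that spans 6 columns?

Take off 160 px of margins, leaving 1020 px.
1020 − 9·30 = 750; ÷10 gives c = 75 px.
Span of 6: 6·75 + 5·30 = 450 + 150 = 600 px.

600 px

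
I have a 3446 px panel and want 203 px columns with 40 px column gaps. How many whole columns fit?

14 columns

k columns need k·203 + (k−1)·40 = k·243 − 40.
k·243 − 40 ≤ 3446 → k ≤ 3486 / 243 ≈ 14.35, so k = 14.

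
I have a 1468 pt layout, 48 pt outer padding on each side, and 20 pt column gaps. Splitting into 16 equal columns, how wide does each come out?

67 pt

Content width = 1468 − 2·48 = 1372 pt.
1372 − 15·20 = 1072; ÷16 gives c = 67 pt.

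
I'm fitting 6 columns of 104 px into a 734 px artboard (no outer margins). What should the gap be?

22 px

6·104 + 5g = 734 → 5g = 110 → g = 22 px.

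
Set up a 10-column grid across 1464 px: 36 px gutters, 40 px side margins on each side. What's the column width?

Subtract both margins: 1464 − 2·40 = 1384 px.
10c + 9·36 = 1384 → 10c = 1060 → c = 106 px.

106 px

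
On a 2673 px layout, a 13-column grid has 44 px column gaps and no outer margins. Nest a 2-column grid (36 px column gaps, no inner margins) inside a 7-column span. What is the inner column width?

13c + 12·44 = 2673 → 13c = 2145 → c = 165 px.
7 columns plus 6 column gaps: 1155 + 264 = 1419 px.
Subtracting 1 column gap of 36 leaves 1383 for 2 columns, so d = 691.5 px.

691.5 px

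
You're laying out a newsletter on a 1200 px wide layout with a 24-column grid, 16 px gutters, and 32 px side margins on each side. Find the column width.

Content width = 1200 − 2·32 = 1136 px.
24 columns + 23 gutters: 24c + 23·16 = 1136.
24c = 1136 − 368 = 768, so c = 32 px.

32 px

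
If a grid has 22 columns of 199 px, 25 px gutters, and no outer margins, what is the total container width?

Container = 22·199 + 21·25 = 4378 + 525 = 4903 px.

4903 px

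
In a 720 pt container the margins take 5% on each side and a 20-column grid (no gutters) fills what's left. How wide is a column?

720 × (1 − 2·5%) = 720 × 90% = 648 pt for the columns.
648 / 20 = 32.4 pt per column.

32.4 pt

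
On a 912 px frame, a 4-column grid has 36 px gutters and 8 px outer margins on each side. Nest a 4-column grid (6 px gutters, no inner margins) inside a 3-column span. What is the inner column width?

Outer content = 912 − 2·8 = 896 px.
896 − 3·36 = 788; ÷4 gives c = 197 px.
3 columns plus 2 gutters: 591 + 72 = 663 px.
4d + 3·6 = 663 → 4d = 645 → d = 161.25 px.

161.25 px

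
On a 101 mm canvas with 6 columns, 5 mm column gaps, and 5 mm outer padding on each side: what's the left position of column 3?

37 mm

Subtract both margins: 101 − 2·5 = 91 mm.
6c + 5·5 = 91 → 6c = 66 → c = 11 mm.
Before column 3: the margin + 2 columns + 2 column gaps.
Offset = 5 + 2·(11 + 5) = 5 + 32 = 37 mm.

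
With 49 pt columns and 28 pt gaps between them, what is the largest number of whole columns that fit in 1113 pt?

k columns need k·49 + (k−1)·28 = k·77 − 28.
k·77 − 28 ≤ 1113 → k ≤ 1141 / 77 ≈ 14.82, so k = 14.

14 columns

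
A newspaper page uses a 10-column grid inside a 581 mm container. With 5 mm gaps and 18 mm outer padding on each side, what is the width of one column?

Content width = 581 − 2·18 = 545 mm.
Subtracting 9 gaps of 5 leaves 500 for 10 columns, so c = 50 mm.

50 mm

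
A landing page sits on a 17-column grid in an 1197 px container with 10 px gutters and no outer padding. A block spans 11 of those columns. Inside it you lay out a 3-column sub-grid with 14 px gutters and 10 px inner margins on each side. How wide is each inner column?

241 px

17c + 16·10 = 1197 → 17c = 1037 → c = 61 px.
11 columns plus 10 gutters: 671 + 100 = 771 px.
Inner content = 771 − 2·10 = 751 px.
Subtracting 2 gutters of 14 leaves 723 for 3 columns, so d = 241 px.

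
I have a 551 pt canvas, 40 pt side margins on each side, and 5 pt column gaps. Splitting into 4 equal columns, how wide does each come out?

Take off 80 pt of margins, leaving 471 pt.
471 − 3·5 = 456; ÷4 gives c = 114 pt.

114 pt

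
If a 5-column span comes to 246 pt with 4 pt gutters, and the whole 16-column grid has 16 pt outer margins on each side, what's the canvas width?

5c + 4·4 = 246 → 5c = 230 → c = 46 pt.
Canvas = 2·16 + 16·46 + 15·4 = 32 + 736 + 60 = 828 pt.

828 pt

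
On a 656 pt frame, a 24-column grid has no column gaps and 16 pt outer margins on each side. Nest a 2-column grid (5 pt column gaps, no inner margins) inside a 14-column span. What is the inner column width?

Outer content = 656 − 2·16 = 624 pt.
624 / 24 = 26 pt per column.
With no column gaps, 14 columns span 14·26 = 364 pt.
2d + 1·5 = 364 → 2d = 359 → d = 179.5 pt.

179.5 pt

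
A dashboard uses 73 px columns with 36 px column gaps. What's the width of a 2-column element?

2 columns plus 1 column gap: 146 + 36 = 182 px.

182 px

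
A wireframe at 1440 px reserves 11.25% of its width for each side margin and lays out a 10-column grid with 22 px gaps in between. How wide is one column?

Margins: 11.25% × 1440 = 162 px each, so content = 1440 − 324 = 1116 px.
1116 − 9·22 = 918; ÷10 gives c = 91.8 px.

91.8 px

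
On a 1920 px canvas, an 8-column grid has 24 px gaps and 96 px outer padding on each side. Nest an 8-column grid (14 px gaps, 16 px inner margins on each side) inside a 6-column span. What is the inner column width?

Take off 192 px of margins, leaving 1728 px.
8 columns + 7 gaps: 8c + 7·24 = 1728.
8c = 1728 − 168 = 1560, so c = 195 px.
6-column span = 6·195 + 5·24 = 1290 px.
Inner content = 1290 − 2·16 = 1258 px.
8 columns + 7 gaps: 8d + 7·14 = 1258.
8d = 1258 − 98 = 1160, so d = 145 px.

145 px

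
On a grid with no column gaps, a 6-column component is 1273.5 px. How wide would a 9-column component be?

With no column gaps, each column is 1273.5/6 = 212.25 px.
9-column span = 9·212.25 = 1910.25 px.

1910.25 px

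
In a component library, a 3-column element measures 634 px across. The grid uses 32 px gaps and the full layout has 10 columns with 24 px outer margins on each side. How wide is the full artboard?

634 − 2·32 = 570; ÷3 gives c = 190 px.
Adding margins, columns and gutters: 48 + 1900 + 288 = 2236 px.

2236 px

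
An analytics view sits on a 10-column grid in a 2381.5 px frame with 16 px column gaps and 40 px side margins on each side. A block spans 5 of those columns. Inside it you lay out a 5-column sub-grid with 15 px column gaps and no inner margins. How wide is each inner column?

216.55 px

Subtract both margins: 2381.5 − 2·40 = 2301.5 px.
2301.5 − 9·16 = 2157.5; ÷10 gives c = 215.75 px.
5 columns plus 4 column gaps: 1078.75 + 64 = 1142.75 px.
5 columns + 4 column gaps: 5d + 4·15 = 1142.75.
5d = 1142.75 − 60 = 1082.75, so d = 216.55 px.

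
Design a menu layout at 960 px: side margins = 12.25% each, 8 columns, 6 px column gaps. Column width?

Margins: 12.25% × 960 = 117.6 px each, so content = 960 − 235.2 = 724.8 px.
724.8 − 7·6 = 682.8; ÷8 gives c = 85.35 px.

85.35 px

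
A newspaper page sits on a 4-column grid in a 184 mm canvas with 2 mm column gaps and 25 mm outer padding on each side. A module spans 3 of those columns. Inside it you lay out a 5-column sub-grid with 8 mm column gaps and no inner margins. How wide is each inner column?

13.6 mm

Inside the margins: 184 − 50 = 134 mm.
134 − 3·2 = 128; ÷4 gives c = 32 mm.
3 columns plus 2 column gaps: 96 + 4 = 100 mm.
Subtracting 4 column gaps of 8 leaves 68 for 5 columns, so d = 13.6 mm.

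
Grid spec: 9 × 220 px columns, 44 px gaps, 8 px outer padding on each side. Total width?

2348 px

Adding margins, columns and gutters: 16 + 1980 + 352 = 2348 px.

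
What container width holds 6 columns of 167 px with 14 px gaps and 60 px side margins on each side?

Adding margins, columns and gutters: 120 + 1002 + 70 = 1192 px.

1192 px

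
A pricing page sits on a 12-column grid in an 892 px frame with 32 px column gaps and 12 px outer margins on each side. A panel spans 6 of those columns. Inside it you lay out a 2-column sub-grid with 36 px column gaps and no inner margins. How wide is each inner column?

Subtract both margins: 892 − 2·12 = 868 px.
12c + 11·32 = 868 → 12c = 516 → c = 43 px.
6-column span = 6·43 + 5·32 = 418 px.
2 columns + 1 column gap: 2d + 1·36 = 418.
2d = 418 − 36 = 382, so d = 191 px.

191 px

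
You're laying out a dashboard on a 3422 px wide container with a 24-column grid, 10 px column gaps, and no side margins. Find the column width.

133 px

Subtracting 23 column gaps of 10 leaves 3192 for 24 columns, so c = 133 px.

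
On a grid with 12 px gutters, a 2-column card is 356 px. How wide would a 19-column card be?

3484 px

Subtracting 1 gutter of 12 leaves 344 for 2 columns, so c = 172 px.
19-column span = 19·172 + 18·12 = 3484 px.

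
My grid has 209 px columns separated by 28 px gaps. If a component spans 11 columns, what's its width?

2579 px

11 columns plus 10 gaps: 2299 + 280 = 2579 px.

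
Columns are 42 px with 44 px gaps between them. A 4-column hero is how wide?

4 columns plus 3 gaps: 168 + 132 = 300 px.

300 px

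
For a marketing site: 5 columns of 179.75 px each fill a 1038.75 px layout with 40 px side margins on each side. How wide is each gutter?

15 px

Take off 80 px of margins, leaving 958.75 px.
5·179.75 + 4g = 958.75 → 4g = 60 → g = 15 px.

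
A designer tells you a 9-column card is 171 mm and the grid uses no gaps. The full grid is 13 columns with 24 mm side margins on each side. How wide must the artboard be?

295 mm

9c = 171 → c = 19 mm.
Total width: 2·24 + 13·19 = 295 mm.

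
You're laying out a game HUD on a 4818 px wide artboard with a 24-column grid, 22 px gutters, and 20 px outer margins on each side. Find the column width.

Subtract both margins: 4818 − 2·20 = 4778 px.
24c + 23·22 = 4778 → 24c = 4272 → c = 178 px.

178 px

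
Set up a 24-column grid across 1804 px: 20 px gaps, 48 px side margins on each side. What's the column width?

52 px

Subtract both margins: 1804 − 2·48 = 1708 px.
24c + 23·20 = 1708 → 24c = 1248 → c = 52 px.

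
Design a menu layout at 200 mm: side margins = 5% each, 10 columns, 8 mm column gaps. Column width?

Margins: 5% × 200 = 10 mm each, so content = 200 − 20 = 180 mm.
Subtracting 9 column gaps of 8 leaves 108 for 10 columns, so c = 10.8 mm.

10.8 mm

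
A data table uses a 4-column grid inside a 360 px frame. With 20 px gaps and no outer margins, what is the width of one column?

75 px

4c + 3·20 = 360 → 4c = 300 → c = 75 px.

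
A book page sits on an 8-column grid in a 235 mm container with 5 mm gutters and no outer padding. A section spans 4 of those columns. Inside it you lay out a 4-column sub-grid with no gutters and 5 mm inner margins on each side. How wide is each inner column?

235 − 7·5 = 200; ÷8 gives c = 25 mm.
4-column span = 4·25 + 3·5 = 115 mm.
Inner content = 115 − 2·5 = 105 mm.
4d = 105 → d = 26.25 mm.

26.25 mm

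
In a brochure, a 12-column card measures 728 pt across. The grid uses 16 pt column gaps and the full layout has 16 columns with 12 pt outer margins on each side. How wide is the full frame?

Subtracting 11 column gaps of 16 leaves 552 for 12 columns, so c = 46 pt.
Adding margins, columns and gutters: 24 + 736 + 240 = 1000 pt.

1000 pt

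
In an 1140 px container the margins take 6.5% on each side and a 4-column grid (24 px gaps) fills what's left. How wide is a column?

1140 × (1 − 2·6.5%) = 1140 × 87% = 991.8 px for the columns.
Subtracting 3 gaps of 24 leaves 919.8 for 4 columns, so c = 229.95 px.

229.95 px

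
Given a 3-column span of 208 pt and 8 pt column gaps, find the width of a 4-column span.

3c + 2·8 = 208 → 3c = 192 → c = 64 pt.
4 columns plus 3 column gaps: 256 + 24 = 280 pt.

280 pt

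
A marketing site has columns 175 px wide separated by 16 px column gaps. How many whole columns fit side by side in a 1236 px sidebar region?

6 columns: 6·175 + 5·16 = 1130 px ≤ 1236.
7 columns: 1321 px > 1236. So 6.

6 columns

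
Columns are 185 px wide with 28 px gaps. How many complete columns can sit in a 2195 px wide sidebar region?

k columns need k·185 + (k−1)·28 = k·213 − 28.
k·213 − 28 ≤ 2195 → k ≤ 2223 / 213 ≈ 10.44, so k = 10.

10 columns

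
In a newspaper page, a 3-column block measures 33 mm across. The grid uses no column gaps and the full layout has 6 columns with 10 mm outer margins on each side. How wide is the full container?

3c = 33 → c = 11 mm.
Summing: 20 + 66 = 86 mm.

86 mm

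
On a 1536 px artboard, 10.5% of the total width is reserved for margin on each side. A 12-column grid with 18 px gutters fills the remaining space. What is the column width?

84.62 px

Margins: 10.5% × 1536 = 161.28 px each, so content = 1536 − 322.56 = 1213.44 px.
12c + 11·18 = 1213.44 → 12c = 1015.44 → c = 84.62 px.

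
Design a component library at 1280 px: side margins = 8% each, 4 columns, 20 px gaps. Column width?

253.8 px

1280 × (1 − 2·8%) = 1280 × 84% = 1075.2 px for the columns.
1075.2 − 3·20 = 1015.2; ÷4 gives c = 253.8 px.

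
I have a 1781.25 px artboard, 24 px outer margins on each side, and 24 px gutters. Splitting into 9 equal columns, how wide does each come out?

Take off 48 px of margins, leaving 1733.25 px.
Subtracting 8 gutters of 24 leaves 1541.25 for 9 columns, so c = 171.25 px.

171.25 px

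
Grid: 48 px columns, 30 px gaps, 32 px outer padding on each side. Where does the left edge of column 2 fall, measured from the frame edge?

Column 2 starts at margin + 1·(column + gutter) = 32 + 1·78 = 110 px.

110 px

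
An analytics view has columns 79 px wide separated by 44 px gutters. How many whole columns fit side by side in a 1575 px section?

13 columns

k columns need k·79 + (k−1)·44 = k·123 − 44.
k·123 − 44 ≤ 1575 → k ≤ 1619 / 123 ≈ 13.16, so k = 13.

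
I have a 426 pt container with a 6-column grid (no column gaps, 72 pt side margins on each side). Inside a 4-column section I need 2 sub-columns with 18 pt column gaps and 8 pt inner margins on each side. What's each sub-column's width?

77 pt

Subtract both margins: 426 − 2·72 = 282 pt.
With no column gaps, each column is 282/6 = 47 pt.
With no column gaps, 4 columns span 4·47 = 188 pt.
Inner content = 188 − 2·8 = 172 pt.
172 − 1·18 = 154; ÷2 gives d = 77 pt.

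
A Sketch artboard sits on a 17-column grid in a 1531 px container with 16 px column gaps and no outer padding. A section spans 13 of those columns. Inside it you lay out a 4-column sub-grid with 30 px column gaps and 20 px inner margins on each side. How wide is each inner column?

1531 − 16·16 = 1275; ÷17 gives c = 75 px.
Span of 13: 13·75 + 12·16 = 975 + 192 = 1167 px.
Inner content = 1167 − 2·20 = 1127 px.
Subtracting 3 column gaps of 30 leaves 1037 for 4 columns, so d = 259.25 px.

259.25 px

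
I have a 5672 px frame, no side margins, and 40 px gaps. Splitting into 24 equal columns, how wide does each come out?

198 px

5672 − 23·40 = 4752; ÷24 gives c = 198 px.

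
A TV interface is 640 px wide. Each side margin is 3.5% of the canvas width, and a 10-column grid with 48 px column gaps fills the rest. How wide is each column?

16.32 px

Each margin = 3.5% of 640 = 22.4 px; content = 640 − 2·22.4 = 595.2 px.
Subtracting 9 column gaps of 48 leaves 163.2 for 10 columns, so c = 16.32 px.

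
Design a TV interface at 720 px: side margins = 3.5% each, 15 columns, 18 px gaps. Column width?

27.84 px

Each margin = 3.5% of 720 = 25.2 px; content = 720 − 2·25.2 = 669.6 px.
669.6 − 14·18 = 417.6; ÷15 gives c = 27.84 px.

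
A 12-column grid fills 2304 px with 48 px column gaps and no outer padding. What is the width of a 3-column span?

540 px

12c + 11·48 = 2304 → 12c = 1776 → c = 148 px.
3 columns plus 2 column gaps: 444 + 96 = 540 px.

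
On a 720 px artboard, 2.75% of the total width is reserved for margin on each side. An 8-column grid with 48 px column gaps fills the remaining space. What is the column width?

720 × (1 − 2·2.75%) = 720 × 94.5% = 680.4 px for the columns.
680.4 − 7·48 = 344.4; ÷8 gives c = 43.05 px.

43.05 px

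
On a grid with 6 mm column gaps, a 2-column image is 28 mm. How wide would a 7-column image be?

28 − 1·6 = 22; ÷2 gives c = 11 mm.
Span of 7: 7·11 + 6·6 = 77 + 36 = 113 mm.

113 mm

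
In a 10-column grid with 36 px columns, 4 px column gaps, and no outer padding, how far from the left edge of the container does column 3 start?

80 px

No margin, so column 3 starts at 2·(column + gutter) = 2·40 = 80 px.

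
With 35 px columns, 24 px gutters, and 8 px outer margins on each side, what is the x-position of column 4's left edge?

185 px

Before column 4: the margin + 3 columns + 3 gutters.
Offset = 8 + 3·(35 + 24) = 8 + 177 = 185 px.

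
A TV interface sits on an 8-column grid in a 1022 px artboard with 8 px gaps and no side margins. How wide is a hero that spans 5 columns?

635.75 px

8c + 7·8 = 1022 → 8c = 966 → c = 120.75 px.
5 columns plus 4 gaps: 603.75 + 32 = 635.75 px.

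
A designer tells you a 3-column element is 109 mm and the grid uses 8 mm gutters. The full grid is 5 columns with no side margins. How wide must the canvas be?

Subtracting 2 gutters of 8 leaves 93 for 3 columns, so c = 31 mm.
Summing: 155 + 32 = 187 mm.

187 mm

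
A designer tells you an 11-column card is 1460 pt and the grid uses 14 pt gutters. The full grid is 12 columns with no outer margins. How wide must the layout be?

1460 − 10·14 = 1320; ÷11 gives c = 120 pt.
Total width: 12·120 + 11·14 = 1594 pt.

1594 pt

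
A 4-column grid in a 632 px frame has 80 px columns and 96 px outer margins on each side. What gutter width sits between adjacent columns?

Content width = 632 − 2·96 = 440 px.
4 columns take 4·80 = 320 px; remaining 120 splits into 3 gutters.
g = 120 / 3 = 40 px.

40 px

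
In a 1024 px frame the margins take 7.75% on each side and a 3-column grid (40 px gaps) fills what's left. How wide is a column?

Each margin = 7.75% of 1024 = 79.36 px; content = 1024 − 2·79.36 = 865.28 px.
3 columns + 2 gaps: 3c + 2·40 = 865.28.
3c = 865.28 − 80 = 785.28, so c = 261.76 px.

261.76 px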